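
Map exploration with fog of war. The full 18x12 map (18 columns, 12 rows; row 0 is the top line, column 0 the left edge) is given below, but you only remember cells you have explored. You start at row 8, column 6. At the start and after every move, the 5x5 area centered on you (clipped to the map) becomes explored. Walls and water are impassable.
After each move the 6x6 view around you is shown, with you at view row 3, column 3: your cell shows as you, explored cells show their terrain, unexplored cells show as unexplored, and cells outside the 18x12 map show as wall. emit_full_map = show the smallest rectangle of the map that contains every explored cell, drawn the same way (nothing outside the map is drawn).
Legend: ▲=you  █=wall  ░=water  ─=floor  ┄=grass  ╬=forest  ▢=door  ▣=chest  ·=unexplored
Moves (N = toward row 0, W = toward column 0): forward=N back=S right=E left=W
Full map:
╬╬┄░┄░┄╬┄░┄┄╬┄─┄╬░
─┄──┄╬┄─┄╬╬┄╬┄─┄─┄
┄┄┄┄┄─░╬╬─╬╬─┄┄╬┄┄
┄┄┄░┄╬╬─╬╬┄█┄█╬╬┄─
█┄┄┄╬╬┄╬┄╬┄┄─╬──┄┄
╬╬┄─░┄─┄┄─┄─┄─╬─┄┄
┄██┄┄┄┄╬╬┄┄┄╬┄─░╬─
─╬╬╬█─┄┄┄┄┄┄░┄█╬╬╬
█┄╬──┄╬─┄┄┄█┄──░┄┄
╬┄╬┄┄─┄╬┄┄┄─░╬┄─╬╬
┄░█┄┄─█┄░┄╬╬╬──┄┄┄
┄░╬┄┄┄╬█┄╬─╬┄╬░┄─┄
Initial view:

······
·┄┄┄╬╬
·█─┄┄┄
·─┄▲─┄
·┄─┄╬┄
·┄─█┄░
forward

······
·░┄─┄┄
·┄┄┄╬╬
·█─▲┄┄
·─┄╬─┄
·┄─┄╬┄

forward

······
·╬╬┄╬┄
·░┄─┄┄
·┄┄▲╬╬
·█─┄┄┄
·─┄╬─┄

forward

······
·┄╬╬─╬
·╬╬┄╬┄
·░┄▲┄┄
·┄┄┄╬╬
·█─┄┄┄

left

······
·░┄╬╬─
·┄╬╬┄╬
·─░▲─┄
·┄┄┄┄╬
·╬█─┄┄

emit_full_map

░┄╬╬─╬
┄╬╬┄╬┄
─░▲─┄┄
┄┄┄┄╬╬
╬█─┄┄┄
·─┄╬─┄
·┄─┄╬┄
·┄─█┄░

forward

······
·┄┄─░╬
·░┄╬╬─
·┄╬▲┄╬
·─░┄─┄
·┄┄┄┄╬

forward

······
·─┄╬┄─
·┄┄─░╬
·░┄▲╬─
·┄╬╬┄╬
·─░┄─┄

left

······
·──┄╬┄
·┄┄┄─░
·┄░▲╬╬
·┄┄╬╬┄
·┄─░┄─

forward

██████
·┄░┄░┄
·──┄╬┄
·┄┄▲─░
·┄░┄╬╬
·┄┄╬╬┄

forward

██████
██████
·┄░┄░┄
·──▲╬┄
·┄┄┄─░
·┄░┄╬╬

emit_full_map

┄░┄░┄··
──▲╬┄─·
┄┄┄─░╬·
┄░┄╬╬─╬
┄┄╬╬┄╬┄
┄─░┄─┄┄
·┄┄┄┄╬╬
·╬█─┄┄┄
··─┄╬─┄
··┄─┄╬┄
··┄─█┄░

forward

██████
██████
██████
·┄░▲░┄
·──┄╬┄
·┄┄┄─░

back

██████
██████
·┄░┄░┄
·──▲╬┄
·┄┄┄─░
·┄░┄╬╬

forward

██████
██████
██████
·┄░▲░┄
·──┄╬┄
·┄┄┄─░


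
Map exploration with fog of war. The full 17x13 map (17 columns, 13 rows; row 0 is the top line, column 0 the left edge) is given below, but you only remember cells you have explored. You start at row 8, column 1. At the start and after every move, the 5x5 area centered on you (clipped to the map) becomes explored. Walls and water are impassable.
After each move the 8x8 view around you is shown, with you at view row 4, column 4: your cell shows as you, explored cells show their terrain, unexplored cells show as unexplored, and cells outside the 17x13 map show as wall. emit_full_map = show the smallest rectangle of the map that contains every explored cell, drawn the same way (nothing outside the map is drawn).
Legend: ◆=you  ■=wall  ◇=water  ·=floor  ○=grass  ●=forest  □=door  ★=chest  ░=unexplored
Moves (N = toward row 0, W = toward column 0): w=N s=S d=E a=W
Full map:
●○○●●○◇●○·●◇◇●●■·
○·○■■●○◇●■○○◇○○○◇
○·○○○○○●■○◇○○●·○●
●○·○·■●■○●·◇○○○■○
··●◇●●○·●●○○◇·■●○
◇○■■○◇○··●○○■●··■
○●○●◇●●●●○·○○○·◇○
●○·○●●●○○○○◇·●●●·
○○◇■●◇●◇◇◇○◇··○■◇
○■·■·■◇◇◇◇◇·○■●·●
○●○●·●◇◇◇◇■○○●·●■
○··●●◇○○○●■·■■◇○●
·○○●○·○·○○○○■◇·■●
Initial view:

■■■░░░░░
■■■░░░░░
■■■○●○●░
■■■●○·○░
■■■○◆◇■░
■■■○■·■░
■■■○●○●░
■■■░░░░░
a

■■■■░░░░
■■■■░░░░
■■■■○●○●
■■■■●○·○
■■■■◆○◇■
■■■■○■·■
■■■■○●○●
■■■■░░░░

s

■■■■░░░░
■■■■○●○●
■■■■●○·○
■■■■○○◇■
■■■■◆■·■
■■■■○●○●
■■■■○··░
■■■■░░░░

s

■■■■○●○●
■■■■●○·○
■■■■○○◇■
■■■■○■·■
■■■■◆●○●
■■■■○··░
■■■■·○○░
■■■■■■■■

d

■■■○●○●░
■■■●○·○░
■■■○○◇■░
■■■○■·■░
■■■○◆○●░
■■■○··●░
■■■·○○●░
■■■■■■■■

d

■■○●○●░░
■■●○·○░░
■■○○◇■●░
■■○■·■·░
■■○●◆●·░
■■○··●●░
■■·○○●○░
■■■■■■■■

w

■■░░░░░░
■■○●○●░░
■■●○·○●░
■■○○◇■●░
■■○■◆■·░
■■○●○●·░
■■○··●●░
■■·○○●○░

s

■■○●○●░░
■■●○·○●░
■■○○◇■●░
■■○■·■·░
■■○●◆●·░
■■○··●●░
■■·○○●○░
■■■■■■■■

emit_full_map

○●○●░
●○·○●
○○◇■●
○■·■·
○●◆●·
○··●●
·○○●○

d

■○●○●░░░
■●○·○●░░
■○○◇■●◇░
■○■·■·■░
■○●○◆·●░
■○··●●◇░
■·○○●○·░
■■■■■■■■

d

○●○●░░░░
●○·○●░░░
○○◇■●◇●░
○■·■·■◇░
○●○●◆●◇░
○··●●◇○░
·○○●○·○░
■■■■■■■■

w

░░░░░░░░
○●○●░░░░
●○·○●●●░
○○◇■●◇●░
○■·■◆■◇░
○●○●·●◇░
○··●●◇○░
·○○●○·○░

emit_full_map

○●○●░░░
●○·○●●●
○○◇■●◇●
○■·■◆■◇
○●○●·●◇
○··●●◇○
·○○●○·○


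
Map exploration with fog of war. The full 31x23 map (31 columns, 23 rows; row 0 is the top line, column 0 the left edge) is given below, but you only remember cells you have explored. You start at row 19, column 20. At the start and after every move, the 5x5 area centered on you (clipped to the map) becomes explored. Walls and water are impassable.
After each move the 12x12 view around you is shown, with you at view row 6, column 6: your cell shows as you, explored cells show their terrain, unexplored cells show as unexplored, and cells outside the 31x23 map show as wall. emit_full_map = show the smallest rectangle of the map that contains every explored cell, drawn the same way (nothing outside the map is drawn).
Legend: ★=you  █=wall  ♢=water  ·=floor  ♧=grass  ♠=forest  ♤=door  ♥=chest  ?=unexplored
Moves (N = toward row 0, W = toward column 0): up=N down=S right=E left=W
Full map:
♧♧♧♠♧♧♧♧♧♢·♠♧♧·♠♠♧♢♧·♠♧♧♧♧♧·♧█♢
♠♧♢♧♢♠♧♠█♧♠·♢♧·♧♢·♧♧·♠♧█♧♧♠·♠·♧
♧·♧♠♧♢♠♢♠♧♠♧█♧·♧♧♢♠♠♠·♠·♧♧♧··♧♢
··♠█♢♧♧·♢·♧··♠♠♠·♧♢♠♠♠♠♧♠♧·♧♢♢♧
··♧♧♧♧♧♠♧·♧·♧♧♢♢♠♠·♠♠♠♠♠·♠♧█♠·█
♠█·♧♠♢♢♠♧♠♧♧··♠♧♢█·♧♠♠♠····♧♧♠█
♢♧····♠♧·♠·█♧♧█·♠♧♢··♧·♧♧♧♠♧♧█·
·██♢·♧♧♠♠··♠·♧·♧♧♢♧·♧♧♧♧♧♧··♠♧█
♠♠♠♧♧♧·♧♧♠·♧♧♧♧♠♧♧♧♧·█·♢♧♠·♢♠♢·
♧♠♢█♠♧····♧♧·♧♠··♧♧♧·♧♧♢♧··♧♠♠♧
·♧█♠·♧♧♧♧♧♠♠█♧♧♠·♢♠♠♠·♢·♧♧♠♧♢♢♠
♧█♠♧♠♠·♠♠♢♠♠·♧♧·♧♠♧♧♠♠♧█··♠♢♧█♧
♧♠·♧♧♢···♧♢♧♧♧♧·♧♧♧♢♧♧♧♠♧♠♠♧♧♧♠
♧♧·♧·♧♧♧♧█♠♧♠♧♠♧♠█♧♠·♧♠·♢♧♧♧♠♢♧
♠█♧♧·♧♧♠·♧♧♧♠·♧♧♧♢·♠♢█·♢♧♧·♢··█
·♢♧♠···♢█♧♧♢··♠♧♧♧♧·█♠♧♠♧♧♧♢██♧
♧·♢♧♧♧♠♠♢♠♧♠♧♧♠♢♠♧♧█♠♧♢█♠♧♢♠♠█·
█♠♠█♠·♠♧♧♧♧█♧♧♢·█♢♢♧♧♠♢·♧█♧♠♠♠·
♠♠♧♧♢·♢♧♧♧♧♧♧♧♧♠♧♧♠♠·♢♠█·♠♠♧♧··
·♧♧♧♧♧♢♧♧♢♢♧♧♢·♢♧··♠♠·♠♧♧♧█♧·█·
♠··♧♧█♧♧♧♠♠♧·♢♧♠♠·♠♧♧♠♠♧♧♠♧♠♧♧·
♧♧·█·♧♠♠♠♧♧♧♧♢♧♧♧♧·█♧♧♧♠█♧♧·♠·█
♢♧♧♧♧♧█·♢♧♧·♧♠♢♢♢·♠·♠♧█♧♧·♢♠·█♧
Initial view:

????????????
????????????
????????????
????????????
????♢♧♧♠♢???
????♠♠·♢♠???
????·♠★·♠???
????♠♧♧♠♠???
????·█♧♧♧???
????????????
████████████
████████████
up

????????????
????????????
????????????
????????????
????♧█♠♧♢???
????♢♧♧♠♢???
????♠♠★♢♠???
????·♠♠·♠???
????♠♧♧♠♠???
????·█♧♧♧???
????????????
████████████

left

????????????
????????????
????????????
????????????
????♧♧█♠♧♢??
????♢♢♧♧♠♢??
????♧♠★·♢♠??
????··♠♠·♠??
????·♠♧♧♠♠??
?????·█♧♧♧??
????????????
████████████

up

????????????
????????????
????????????
????????????
????♧♧·█♠???
????♧♧█♠♧♢??
????♢♢★♧♠♢??
????♧♠♠·♢♠??
????··♠♠·♠??
????·♠♧♧♠♠??
?????·█♧♧♧??
????????????

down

????????????
????????????
????????????
????♧♧·█♠???
????♧♧█♠♧♢??
????♢♢♧♧♠♢??
????♧♠★·♢♠??
????··♠♠·♠??
????·♠♧♧♠♠??
?????·█♧♧♧??
????????????
████████████

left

????????????
????????????
????????????
?????♧♧·█♠??
????♠♧♧█♠♧♢?
????█♢♢♧♧♠♢?
????♧♧★♠·♢♠?
????♧··♠♠·♠?
????♠·♠♧♧♠♠?
??????·█♧♧♧?
????????????
████████████

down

????????????
????????????
?????♧♧·█♠??
????♠♧♧█♠♧♢?
????█♢♢♧♧♠♢?
????♧♧♠♠·♢♠?
????♧·★♠♠·♠?
????♠·♠♧♧♠♠?
????♧♧·█♧♧♧?
????????????
████████████
████████████

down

????????????
?????♧♧·█♠??
????♠♧♧█♠♧♢?
????█♢♢♧♧♠♢?
????♧♧♠♠·♢♠?
????♧··♠♠·♠?
????♠·★♧♧♠♠?
????♧♧·█♧♧♧?
????♢·♠·♠???
████████████
████████████
████████████

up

????????????
????????????
?????♧♧·█♠??
????♠♧♧█♠♧♢?
????█♢♢♧♧♠♢?
????♧♧♠♠·♢♠?
????♧·★♠♠·♠?
????♠·♠♧♧♠♠?
????♧♧·█♧♧♧?
????♢·♠·♠???
████████████
████████████

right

????????????
????????????
????♧♧·█♠???
???♠♧♧█♠♧♢??
???█♢♢♧♧♠♢??
???♧♧♠♠·♢♠??
???♧··★♠·♠??
???♠·♠♧♧♠♠??
???♧♧·█♧♧♧??
???♢·♠·♠????
████████████
████████████

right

????????????
????????????
???♧♧·█♠????
??♠♧♧█♠♧♢???
??█♢♢♧♧♠♢???
??♧♧♠♠·♢♠???
??♧··♠★·♠???
??♠·♠♧♧♠♠???
??♧♧·█♧♧♧???
??♢·♠·♠?????
████████████
████████████

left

????????????
????????????
????♧♧·█♠???
???♠♧♧█♠♧♢??
???█♢♢♧♧♠♢??
???♧♧♠♠·♢♠??
???♧··★♠·♠??
???♠·♠♧♧♠♠??
???♧♧·█♧♧♧??
???♢·♠·♠????
████████████
████████████

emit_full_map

?♧♧·█♠?
♠♧♧█♠♧♢
█♢♢♧♧♠♢
♧♧♠♠·♢♠
♧··★♠·♠
♠·♠♧♧♠♠
♧♧·█♧♧♧
♢·♠·♠??

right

????????????
????????????
???♧♧·█♠????
??♠♧♧█♠♧♢???
??█♢♢♧♧♠♢???
??♧♧♠♠·♢♠???
??♧··♠★·♠???
??♠·♠♧♧♠♠???
??♧♧·█♧♧♧???
??♢·♠·♠?????
████████████
████████████

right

????????????
????????????
??♧♧·█♠?????
?♠♧♧█♠♧♢????
?█♢♢♧♧♠♢·???
?♧♧♠♠·♢♠█???
?♧··♠♠★♠♧???
?♠·♠♧♧♠♠♧???
?♧♧·█♧♧♧♠???
?♢·♠·♠??????
████████████
████████████

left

????????????
????????????
???♧♧·█♠????
??♠♧♧█♠♧♢???
??█♢♢♧♧♠♢·??
??♧♧♠♠·♢♠█??
??♧··♠★·♠♧??
??♠·♠♧♧♠♠♧??
??♧♧·█♧♧♧♠??
??♢·♠·♠?????
████████████
████████████

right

????????????
????????????
??♧♧·█♠?????
?♠♧♧█♠♧♢????
?█♢♢♧♧♠♢·???
?♧♧♠♠·♢♠█???
?♧··♠♠★♠♧???
?♠·♠♧♧♠♠♧???
?♧♧·█♧♧♧♠???
?♢·♠·♠??????
████████████
████████████

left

????????????
????????????
???♧♧·█♠????
??♠♧♧█♠♧♢???
??█♢♢♧♧♠♢·??
??♧♧♠♠·♢♠█??
??♧··♠★·♠♧??
??♠·♠♧♧♠♠♧??
??♧♧·█♧♧♧♠??
??♢·♠·♠?????
████████████
████████████

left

????????????
????????????
????♧♧·█♠???
???♠♧♧█♠♧♢??
???█♢♢♧♧♠♢·?
???♧♧♠♠·♢♠█?
???♧··★♠·♠♧?
???♠·♠♧♧♠♠♧?
???♧♧·█♧♧♧♠?
???♢·♠·♠????
████████████
████████████


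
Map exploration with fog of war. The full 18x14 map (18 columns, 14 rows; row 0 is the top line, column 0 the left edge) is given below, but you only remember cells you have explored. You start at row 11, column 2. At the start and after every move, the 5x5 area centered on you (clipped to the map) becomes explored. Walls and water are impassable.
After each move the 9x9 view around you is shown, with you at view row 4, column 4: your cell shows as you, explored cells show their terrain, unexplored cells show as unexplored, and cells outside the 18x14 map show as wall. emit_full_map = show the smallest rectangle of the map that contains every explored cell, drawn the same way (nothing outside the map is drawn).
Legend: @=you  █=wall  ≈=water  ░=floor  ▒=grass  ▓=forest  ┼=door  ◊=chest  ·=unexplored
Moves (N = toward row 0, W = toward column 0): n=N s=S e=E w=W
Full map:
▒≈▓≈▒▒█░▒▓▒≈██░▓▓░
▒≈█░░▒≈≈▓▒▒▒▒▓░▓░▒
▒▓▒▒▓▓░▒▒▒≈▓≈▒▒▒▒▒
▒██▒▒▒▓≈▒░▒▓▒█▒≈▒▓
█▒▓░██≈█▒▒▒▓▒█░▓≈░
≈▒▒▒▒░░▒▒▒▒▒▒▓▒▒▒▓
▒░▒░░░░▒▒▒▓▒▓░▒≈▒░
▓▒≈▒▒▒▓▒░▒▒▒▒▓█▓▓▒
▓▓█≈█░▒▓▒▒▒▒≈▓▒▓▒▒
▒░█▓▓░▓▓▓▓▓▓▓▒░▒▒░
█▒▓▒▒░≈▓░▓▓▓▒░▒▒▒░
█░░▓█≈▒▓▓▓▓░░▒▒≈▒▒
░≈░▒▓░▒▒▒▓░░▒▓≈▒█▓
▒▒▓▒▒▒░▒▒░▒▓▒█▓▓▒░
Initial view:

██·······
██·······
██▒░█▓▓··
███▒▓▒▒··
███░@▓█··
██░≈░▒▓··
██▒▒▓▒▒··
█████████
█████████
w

███······
███······
███▒░█▓▓·
████▒▓▒▒·
████@░▓█·
███░≈░▒▓·
███▒▒▓▒▒·
█████████
█████████

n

███······
███······
███▓▓█≈··
███▒░█▓▓·
████@▓▒▒·
████░░▓█·
███░≈░▒▓·
███▒▒▓▒▒·
█████████

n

███······
███······
███▓▒≈▒··
███▓▓█≈··
███▒@█▓▓·
████▒▓▒▒·
████░░▓█·
███░≈░▒▓·
███▒▒▓▒▒·

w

████·····
████·····
████▓▒≈▒·
████▓▓█≈·
████@░█▓▓
█████▒▓▒▒
█████░░▓█
████░≈░▒▓
████▒▒▓▒▒

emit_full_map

▓▒≈▒·
▓▓█≈·
@░█▓▓
█▒▓▒▒
█░░▓█
░≈░▒▓
▒▒▓▒▒

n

████·····
████·····
████▒░▒··
████▓▒≈▒·
████@▓█≈·
████▒░█▓▓
█████▒▓▒▒
█████░░▓█
████░≈░▒▓

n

████·····
████·····
████≈▒▒··
████▒░▒··
████@▒≈▒·
████▓▓█≈·
████▒░█▓▓
█████▒▓▒▒
█████░░▓█

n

████·····
████·····
█████▒▓··
████≈▒▒··
████@░▒··
████▓▒≈▒·
████▓▓█≈·
████▒░█▓▓
█████▒▓▒▒

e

███······
███······
████▒▓░··
███≈▒▒▒··
███▒@▒░··
███▓▒≈▒··
███▓▓█≈··
███▒░█▓▓·
████▒▓▒▒·

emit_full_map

█▒▓░·
≈▒▒▒·
▒@▒░·
▓▒≈▒·
▓▓█≈·
▒░█▓▓
█▒▓▒▒
█░░▓█
░≈░▒▓
▒▒▓▒▒

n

███······
███······
███▒██▒··
████▒▓░··
███≈@▒▒··
███▒░▒░··
███▓▒≈▒··
███▓▓█≈··
███▒░█▓▓·

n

███······
███······
███▒▓▒▒··
███▒██▒··
████@▓░··
███≈▒▒▒··
███▒░▒░··
███▓▒≈▒··
███▓▓█≈··

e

██·······
██·······
██▒▓▒▒▓··
██▒██▒▒··
███▒@░█··
██≈▒▒▒▒··
██▒░▒░░··
██▓▒≈▒···
██▓▓█≈···

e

█········
█········
█▒▓▒▒▓▓··
█▒██▒▒▒··
██▒▓@██··
█≈▒▒▒▒░··
█▒░▒░░░··
█▓▒≈▒····
█▓▓█≈····

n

█████████
█········
█·≈█░░▒··
█▒▓▒▒▓▓··
█▒██@▒▒··
██▒▓░██··
█≈▒▒▒▒░··
█▒░▒░░░··
█▓▒≈▒····

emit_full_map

·≈█░░▒
▒▓▒▒▓▓
▒██@▒▒
█▒▓░██
≈▒▒▒▒░
▒░▒░░░
▓▒≈▒··
▓▓█≈··
▒░█▓▓·
█▒▓▒▒·
█░░▓█·
░≈░▒▓·
▒▒▓▒▒·


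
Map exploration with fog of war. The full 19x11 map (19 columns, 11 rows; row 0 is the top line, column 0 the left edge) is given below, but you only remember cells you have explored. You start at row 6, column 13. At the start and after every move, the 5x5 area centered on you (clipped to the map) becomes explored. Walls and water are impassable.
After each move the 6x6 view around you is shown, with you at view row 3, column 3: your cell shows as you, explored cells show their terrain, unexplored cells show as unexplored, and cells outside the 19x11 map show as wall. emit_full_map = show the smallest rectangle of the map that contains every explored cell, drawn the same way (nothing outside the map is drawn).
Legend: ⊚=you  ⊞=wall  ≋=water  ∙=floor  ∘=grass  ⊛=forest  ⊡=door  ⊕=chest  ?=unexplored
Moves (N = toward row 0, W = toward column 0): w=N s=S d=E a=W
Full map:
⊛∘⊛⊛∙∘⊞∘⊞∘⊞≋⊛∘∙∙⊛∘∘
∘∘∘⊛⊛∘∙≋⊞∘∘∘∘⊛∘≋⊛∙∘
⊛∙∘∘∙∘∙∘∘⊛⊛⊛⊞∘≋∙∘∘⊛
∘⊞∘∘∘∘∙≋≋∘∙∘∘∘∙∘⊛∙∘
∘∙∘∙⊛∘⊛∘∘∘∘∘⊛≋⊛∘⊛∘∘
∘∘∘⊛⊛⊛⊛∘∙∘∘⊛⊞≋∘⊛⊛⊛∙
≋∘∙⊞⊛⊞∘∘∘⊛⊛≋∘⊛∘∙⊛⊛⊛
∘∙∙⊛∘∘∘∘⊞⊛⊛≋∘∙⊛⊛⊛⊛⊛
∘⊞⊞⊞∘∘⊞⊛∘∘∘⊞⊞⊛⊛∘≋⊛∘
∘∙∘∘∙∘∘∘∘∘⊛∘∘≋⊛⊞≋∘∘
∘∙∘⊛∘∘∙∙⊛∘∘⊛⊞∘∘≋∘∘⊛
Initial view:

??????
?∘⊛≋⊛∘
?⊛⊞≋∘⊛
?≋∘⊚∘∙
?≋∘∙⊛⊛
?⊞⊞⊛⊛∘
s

?∘⊛≋⊛∘
?⊛⊞≋∘⊛
?≋∘⊛∘∙
?≋∘⊚⊛⊛
?⊞⊞⊛⊛∘
?∘∘≋⊛⊞

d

∘⊛≋⊛∘?
⊛⊞≋∘⊛⊛
≋∘⊛∘∙⊛
≋∘∙⊚⊛⊛
⊞⊞⊛⊛∘≋
∘∘≋⊛⊞≋

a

?∘⊛≋⊛∘
?⊛⊞≋∘⊛
?≋∘⊛∘∙
?≋∘⊚⊛⊛
?⊞⊞⊛⊛∘
?∘∘≋⊛⊞

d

∘⊛≋⊛∘?
⊛⊞≋∘⊛⊛
≋∘⊛∘∙⊛
≋∘∙⊚⊛⊛
⊞⊞⊛⊛∘≋
∘∘≋⊛⊞≋

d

⊛≋⊛∘??
⊞≋∘⊛⊛⊛
∘⊛∘∙⊛⊛
∘∙⊛⊚⊛⊛
⊞⊛⊛∘≋⊛
∘≋⊛⊞≋∘

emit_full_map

∘⊛≋⊛∘??
⊛⊞≋∘⊛⊛⊛
≋∘⊛∘∙⊛⊛
≋∘∙⊛⊚⊛⊛
⊞⊞⊛⊛∘≋⊛
∘∘≋⊛⊞≋∘

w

??????
⊛≋⊛∘⊛∘
⊞≋∘⊛⊛⊛
∘⊛∘⊚⊛⊛
∘∙⊛⊛⊛⊛
⊞⊛⊛∘≋⊛

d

??????
≋⊛∘⊛∘∘
≋∘⊛⊛⊛∙
⊛∘∙⊚⊛⊛
∙⊛⊛⊛⊛⊛
⊛⊛∘≋⊛∘

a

??????
⊛≋⊛∘⊛∘
⊞≋∘⊛⊛⊛
∘⊛∘⊚⊛⊛
∘∙⊛⊛⊛⊛
⊞⊛⊛∘≋⊛

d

??????
≋⊛∘⊛∘∘
≋∘⊛⊛⊛∙
⊛∘∙⊚⊛⊛
∙⊛⊛⊛⊛⊛
⊛⊛∘≋⊛∘

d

?????⊞
⊛∘⊛∘∘⊞
∘⊛⊛⊛∙⊞
∘∙⊛⊚⊛⊞
⊛⊛⊛⊛⊛⊞
⊛∘≋⊛∘⊞

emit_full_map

∘⊛≋⊛∘⊛∘∘
⊛⊞≋∘⊛⊛⊛∙
≋∘⊛∘∙⊛⊚⊛
≋∘∙⊛⊛⊛⊛⊛
⊞⊞⊛⊛∘≋⊛∘
∘∘≋⊛⊞≋∘?

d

????⊞⊞
∘⊛∘∘⊞⊞
⊛⊛⊛∙⊞⊞
∙⊛⊛⊚⊞⊞
⊛⊛⊛⊛⊞⊞
∘≋⊛∘⊞⊞

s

∘⊛∘∘⊞⊞
⊛⊛⊛∙⊞⊞
∙⊛⊛⊛⊞⊞
⊛⊛⊛⊚⊞⊞
∘≋⊛∘⊞⊞
⊞≋∘∘⊞⊞

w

????⊞⊞
∘⊛∘∘⊞⊞
⊛⊛⊛∙⊞⊞
∙⊛⊛⊚⊞⊞
⊛⊛⊛⊛⊞⊞
∘≋⊛∘⊞⊞

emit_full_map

∘⊛≋⊛∘⊛∘∘
⊛⊞≋∘⊛⊛⊛∙
≋∘⊛∘∙⊛⊛⊚
≋∘∙⊛⊛⊛⊛⊛
⊞⊞⊛⊛∘≋⊛∘
∘∘≋⊛⊞≋∘∘


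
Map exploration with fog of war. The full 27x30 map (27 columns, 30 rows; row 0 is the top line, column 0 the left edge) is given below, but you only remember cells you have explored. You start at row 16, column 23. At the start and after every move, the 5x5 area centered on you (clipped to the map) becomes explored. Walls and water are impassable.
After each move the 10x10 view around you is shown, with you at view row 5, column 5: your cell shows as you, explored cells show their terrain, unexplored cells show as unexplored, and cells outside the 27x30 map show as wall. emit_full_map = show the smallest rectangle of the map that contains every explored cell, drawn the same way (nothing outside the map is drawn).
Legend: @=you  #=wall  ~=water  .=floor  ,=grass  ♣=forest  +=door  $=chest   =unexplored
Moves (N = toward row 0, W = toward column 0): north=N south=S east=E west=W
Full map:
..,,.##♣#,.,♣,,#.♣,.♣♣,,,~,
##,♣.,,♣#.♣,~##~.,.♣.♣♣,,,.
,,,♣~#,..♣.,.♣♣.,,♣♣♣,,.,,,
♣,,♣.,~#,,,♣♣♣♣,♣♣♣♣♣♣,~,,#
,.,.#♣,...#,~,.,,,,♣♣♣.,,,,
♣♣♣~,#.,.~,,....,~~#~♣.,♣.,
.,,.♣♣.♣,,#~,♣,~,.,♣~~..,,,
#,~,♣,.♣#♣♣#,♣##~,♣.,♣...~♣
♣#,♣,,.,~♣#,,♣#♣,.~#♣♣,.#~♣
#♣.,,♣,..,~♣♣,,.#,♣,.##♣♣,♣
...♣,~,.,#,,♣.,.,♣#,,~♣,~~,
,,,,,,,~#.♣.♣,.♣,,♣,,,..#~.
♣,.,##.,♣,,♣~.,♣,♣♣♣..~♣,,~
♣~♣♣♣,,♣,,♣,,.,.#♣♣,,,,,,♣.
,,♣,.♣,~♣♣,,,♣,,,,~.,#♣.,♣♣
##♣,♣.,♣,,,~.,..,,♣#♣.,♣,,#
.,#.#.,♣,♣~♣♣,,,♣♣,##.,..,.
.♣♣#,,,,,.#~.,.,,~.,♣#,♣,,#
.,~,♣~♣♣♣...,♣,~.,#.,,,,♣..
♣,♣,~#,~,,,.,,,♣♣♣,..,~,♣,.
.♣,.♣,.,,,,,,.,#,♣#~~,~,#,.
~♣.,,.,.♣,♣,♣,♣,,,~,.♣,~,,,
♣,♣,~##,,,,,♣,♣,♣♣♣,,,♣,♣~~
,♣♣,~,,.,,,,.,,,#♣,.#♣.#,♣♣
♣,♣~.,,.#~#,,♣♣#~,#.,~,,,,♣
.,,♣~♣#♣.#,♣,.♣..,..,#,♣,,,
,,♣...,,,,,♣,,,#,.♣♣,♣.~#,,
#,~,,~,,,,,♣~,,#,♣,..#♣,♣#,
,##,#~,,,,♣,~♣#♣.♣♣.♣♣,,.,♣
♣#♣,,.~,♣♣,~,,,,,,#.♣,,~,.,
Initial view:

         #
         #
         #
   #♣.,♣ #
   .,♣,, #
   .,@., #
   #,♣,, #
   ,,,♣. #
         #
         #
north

         #
         #
         #
   ,,,,♣ #
   #♣.,♣ #
   .,@,, #
   .,.., #
   #,♣,, #
   ,,,♣. #
         #

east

        ##
        ##
        ##
  ,,,,♣.##
  #♣.,♣♣##
  .,♣@,###
  .,..,.##
  #,♣,,###
  ,,,♣. ##
        ##

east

       ###
       ###
       ###
 ,,,,♣.###
 #♣.,♣♣###
 .,♣,@####
 .,..,.###
 #,♣,,####
 ,,,♣. ###
       ###

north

       ###
       ###
       ###
   ♣,,~###
 ,,,,♣.###
 #♣.,@♣###
 .,♣,,####
 .,..,.###
 #,♣,,####
 ,,,♣. ###

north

       ###
       ###
       ###
   .#~.###
   ♣,,~###
 ,,,,@.###
 #♣.,♣♣###
 .,♣,,####
 .,..,.###
 #,♣,,####

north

       ###
       ###
       ###
   ,~~,###
   .#~.###
   ♣,@~###
 ,,,,♣.###
 #♣.,♣♣###
 .,♣,,####
 .,..,.###

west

        ##
        ##
        ##
   ♣,~~,##
   ..#~.##
   ~♣@,~##
  ,,,,♣.##
  #♣.,♣♣##
  .,♣,,###
  .,..,.##

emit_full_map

 ♣,~~,
 ..#~.
 ~♣@,~
,,,,♣.
#♣.,♣♣
.,♣,,#
.,..,.
#,♣,,#
,,,♣. 

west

         #
         #
         #
   ~♣,~~,#
   ,..#~.#
   .~@,,~#
   ,,,,♣.#
   #♣.,♣♣#
   .,♣,,##
   .,..,.#

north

         #
         #
         #
   ##♣♣, #
   ~♣,~~,#
   ,.@#~.#
   .~♣,,~#
   ,,,,♣.#
   #♣.,♣♣#
   .,♣,,##

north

         #
         #
         #
   ♣,.#~ #
   ##♣♣, #
   ~♣@~~,#
   ,..#~.#
   .~♣,,~#
   ,,,,♣.#
   #♣.,♣♣#

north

         #
         #
         #
   ♣...~ #
   ♣,.#~ #
   ##@♣, #
   ~♣,~~,#
   ,..#~.#
   .~♣,,~#
   ,,,,♣.#

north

         #
         #
         #
   ~..,, #
   ♣...~ #
   ♣,@#~ #
   ##♣♣, #
   ~♣,~~,#
   ,..#~.#
   .~♣,,~#

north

         #
         #
         #
   ♣.,♣. #
   ~..,, #
   ♣.@.~ #
   ♣,.#~ #
   ##♣♣, #
   ~♣,~~,#
   ,..#~.#

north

         #
         #
         #
   ♣.,,, #
   ♣.,♣. #
   ~.@,, #
   ♣...~ #
   ♣,.#~ #
   ##♣♣, #
   ~♣,~~,#

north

         #
         #
         #
   ♣,~,, #
   ♣.,,, #
   ♣.@♣. #
   ~..,, #
   ♣...~ #
   ♣,.#~ #
   ##♣♣, #

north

##########
         #
         #
   ,,.,, #
   ♣,~,, #
   ♣.@,, #
   ♣.,♣. #
   ~..,, #
   ♣...~ #
   ♣,.#~ #

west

##########
          
          
   ♣,,.,, 
   ♣♣,~,, 
   ♣♣@,,, 
   ~♣.,♣. 
   ~~..,, 
    ♣...~ 
    ♣,.#~ 

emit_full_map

♣,,.,, 
♣♣,~,, 
♣♣@,,, 
~♣.,♣. 
~~..,, 
 ♣...~ 
 ♣,.#~ 
 ##♣♣, 
 ~♣,~~,
 ,..#~.
 .~♣,,~
 ,,,,♣.
 #♣.,♣♣
 .,♣,,#
 .,..,.
 #,♣,,#
 ,,,♣. 

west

##########
          
          
   ♣♣,,.,,
   ♣♣♣,~,,
   ♣♣@.,,,
   #~♣.,♣.
   ♣~~..,,
     ♣...~
     ♣,.#~

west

##########
          
          
   ♣♣♣,,.,
   ♣♣♣♣,~,
   ,♣@♣.,,
   ~#~♣.,♣
   ,♣~~..,
      ♣...
      ♣,.#

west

##########
          
          
   ,♣♣♣,,.
   ♣♣♣♣♣,~
   ,,@♣♣.,
   ~~#~♣.,
   .,♣~~..
       ♣..
       ♣,.

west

##########
          
          
   ,,♣♣♣,,
   ♣♣♣♣♣♣,
   ,,@♣♣♣.
   ,~~#~♣.
   ,.,♣~~.
        ♣.
        ♣,

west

##########
          
          
   .,,♣♣♣,
   ,♣♣♣♣♣♣
   ,,@,♣♣♣
   .,~~#~♣
   ~,.,♣~~
         ♣
         ♣

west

##########
          
          
   ♣.,,♣♣♣
   ♣,♣♣♣♣♣
   .,@,,♣♣
   ..,~~#~
   ,~,.,♣~
          
          

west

##########
          
          
   ♣♣.,,♣♣
   ♣♣,♣♣♣♣
   ,.@,,,♣
   ...,~~#
   ♣,~,.,♣
          
          

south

          
          
   ♣♣.,,♣♣
   ♣♣,♣♣♣♣
   ,.,,,,♣
   ..@,~~#
   ♣,~,.,♣
   ♣##~,  
          
          

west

          
          
    ♣♣.,,♣
   ♣♣♣,♣♣♣
   ~,.,,,,
   ..@.,~~
   ,♣,~,.,
   ,♣##~, 
          
          

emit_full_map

 ♣♣.,,♣♣♣,,.,, 
♣♣♣,♣♣♣♣♣♣,~,, 
~,.,,,,♣♣♣.,,, 
..@.,~~#~♣.,♣. 
,♣,~,.,♣~~..,, 
,♣##~,   ♣...~ 
         ♣,.#~ 
         ##♣♣, 
         ~♣,~~,
         ,..#~.
         .~♣,,~
         ,,,,♣.
         #♣.,♣♣
         .,♣,,#
         .,..,.
         #,♣,,#
         ,,,♣. 

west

          
          
     ♣♣.,,
   ♣♣♣♣,♣♣
   ,~,.,,,
   ,.@..,~
   ~,♣,~,.
   #,♣##~,
          
          

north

##########
          
          
   ,.♣♣.,,
   ♣♣♣♣,♣♣
   ,~@.,,,
   ,....,~
   ~,♣,~,.
   #,♣##~,
          

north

##########
##########
          
   ,~##~  
   ,.♣♣.,,
   ♣♣@♣,♣♣
   ,~,.,,,
   ,....,~
   ~,♣,~,.
   #,♣##~,

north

##########
##########
##########
   ,♣,,#  
   ,~##~  
   ,.@♣.,,
   ♣♣♣♣,♣♣
   ,~,.,,,
   ,....,~
   ~,♣,~,.

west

##########
##########
##########
   .,♣,,# 
   ♣,~##~ 
   .,@♣♣.,
   ,♣♣♣♣,♣
   #,~,.,,
    ,....,
    ~,♣,~,

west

##########
##########
##########
   ,.,♣,,#
   .♣,~##~
   ♣.@.♣♣.
   ,,♣♣♣♣,
   .#,~,.,
     ,....
     ~,♣,~

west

##########
##########
##########
   #,.,♣,,
   #.♣,~##
   .♣@,.♣♣
   ,,,♣♣♣♣
   ..#,~,.
      ,...
      ~,♣,

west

##########
##########
##########
   ♣#,.,♣,
   ♣#.♣,~#
   ..@.,.♣
   #,,,♣♣♣
   ...#,~,
       ,..
       ~,♣

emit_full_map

♣#,.,♣,,#           
♣#.♣,~##~           
..@.,.♣♣.,,♣♣♣,,.,, 
#,,,♣♣♣♣,♣♣♣♣♣♣,~,, 
...#,~,.,,,,♣♣♣.,,, 
    ,....,~~#~♣.,♣. 
    ~,♣,~,.,♣~~..,, 
    #,♣##~,   ♣...~ 
              ♣,.#~ 
              ##♣♣, 
              ~♣,~~,
              ,..#~.
              .~♣,,~
              ,,,,♣.
              #♣.,♣♣
              .,♣,,#
              .,..,.
              #,♣,,#
              ,,,♣. 


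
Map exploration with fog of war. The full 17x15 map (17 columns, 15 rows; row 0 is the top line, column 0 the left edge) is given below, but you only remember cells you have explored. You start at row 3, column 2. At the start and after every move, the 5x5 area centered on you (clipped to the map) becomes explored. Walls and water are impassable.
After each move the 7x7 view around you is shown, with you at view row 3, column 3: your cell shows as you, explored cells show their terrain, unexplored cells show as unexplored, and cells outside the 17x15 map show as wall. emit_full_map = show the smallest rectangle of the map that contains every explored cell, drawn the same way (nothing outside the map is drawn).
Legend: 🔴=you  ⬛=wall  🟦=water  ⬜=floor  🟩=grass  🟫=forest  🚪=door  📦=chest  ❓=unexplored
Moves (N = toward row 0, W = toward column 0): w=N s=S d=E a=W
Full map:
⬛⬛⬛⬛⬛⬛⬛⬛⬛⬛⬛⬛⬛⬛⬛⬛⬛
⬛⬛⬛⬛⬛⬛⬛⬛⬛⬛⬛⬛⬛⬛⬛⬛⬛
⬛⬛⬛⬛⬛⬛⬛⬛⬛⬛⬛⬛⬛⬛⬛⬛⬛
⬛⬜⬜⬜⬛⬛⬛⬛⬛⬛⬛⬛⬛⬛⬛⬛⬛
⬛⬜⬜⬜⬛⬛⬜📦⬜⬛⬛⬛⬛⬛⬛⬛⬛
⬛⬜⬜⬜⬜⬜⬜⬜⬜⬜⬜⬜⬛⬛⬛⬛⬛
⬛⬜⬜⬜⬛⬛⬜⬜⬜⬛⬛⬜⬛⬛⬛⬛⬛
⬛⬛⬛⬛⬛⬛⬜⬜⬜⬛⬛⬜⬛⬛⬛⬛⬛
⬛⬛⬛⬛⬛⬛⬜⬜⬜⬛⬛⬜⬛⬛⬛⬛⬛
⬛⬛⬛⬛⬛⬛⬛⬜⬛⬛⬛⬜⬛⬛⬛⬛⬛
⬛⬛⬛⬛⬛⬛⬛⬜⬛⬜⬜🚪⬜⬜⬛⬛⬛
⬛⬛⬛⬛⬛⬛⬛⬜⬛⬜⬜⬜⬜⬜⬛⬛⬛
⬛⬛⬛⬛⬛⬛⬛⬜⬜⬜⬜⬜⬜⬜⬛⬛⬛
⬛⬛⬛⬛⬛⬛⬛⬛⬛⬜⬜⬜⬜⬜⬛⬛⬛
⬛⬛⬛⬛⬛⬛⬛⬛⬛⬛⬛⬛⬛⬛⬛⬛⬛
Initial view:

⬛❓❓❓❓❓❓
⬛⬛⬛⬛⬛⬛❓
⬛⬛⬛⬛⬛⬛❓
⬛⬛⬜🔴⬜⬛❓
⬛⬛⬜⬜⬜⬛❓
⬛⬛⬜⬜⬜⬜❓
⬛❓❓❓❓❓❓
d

❓❓❓❓❓❓❓
⬛⬛⬛⬛⬛⬛❓
⬛⬛⬛⬛⬛⬛❓
⬛⬜⬜🔴⬛⬛❓
⬛⬜⬜⬜⬛⬛❓
⬛⬜⬜⬜⬜⬜❓
❓❓❓❓❓❓❓

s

⬛⬛⬛⬛⬛⬛❓
⬛⬛⬛⬛⬛⬛❓
⬛⬜⬜⬜⬛⬛❓
⬛⬜⬜🔴⬛⬛❓
⬛⬜⬜⬜⬜⬜❓
❓⬜⬜⬜⬛⬛❓
❓❓❓❓❓❓❓

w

❓❓❓❓❓❓❓
⬛⬛⬛⬛⬛⬛❓
⬛⬛⬛⬛⬛⬛❓
⬛⬜⬜🔴⬛⬛❓
⬛⬜⬜⬜⬛⬛❓
⬛⬜⬜⬜⬜⬜❓
❓⬜⬜⬜⬛⬛❓

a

⬛❓❓❓❓❓❓
⬛⬛⬛⬛⬛⬛⬛
⬛⬛⬛⬛⬛⬛⬛
⬛⬛⬜🔴⬜⬛⬛
⬛⬛⬜⬜⬜⬛⬛
⬛⬛⬜⬜⬜⬜⬜
⬛❓⬜⬜⬜⬛⬛

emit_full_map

⬛⬛⬛⬛⬛⬛
⬛⬛⬛⬛⬛⬛
⬛⬜🔴⬜⬛⬛
⬛⬜⬜⬜⬛⬛
⬛⬜⬜⬜⬜⬜
❓⬜⬜⬜⬛⬛

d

❓❓❓❓❓❓❓
⬛⬛⬛⬛⬛⬛❓
⬛⬛⬛⬛⬛⬛❓
⬛⬜⬜🔴⬛⬛❓
⬛⬜⬜⬜⬛⬛❓
⬛⬜⬜⬜⬜⬜❓
❓⬜⬜⬜⬛⬛❓

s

⬛⬛⬛⬛⬛⬛❓
⬛⬛⬛⬛⬛⬛❓
⬛⬜⬜⬜⬛⬛❓
⬛⬜⬜🔴⬛⬛❓
⬛⬜⬜⬜⬜⬜❓
❓⬜⬜⬜⬛⬛❓
❓❓❓❓❓❓❓

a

⬛⬛⬛⬛⬛⬛⬛
⬛⬛⬛⬛⬛⬛⬛
⬛⬛⬜⬜⬜⬛⬛
⬛⬛⬜🔴⬜⬛⬛
⬛⬛⬜⬜⬜⬜⬜
⬛⬛⬜⬜⬜⬛⬛
⬛❓❓❓❓❓❓

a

⬛⬛⬛⬛⬛⬛⬛
⬛⬛⬛⬛⬛⬛⬛
⬛⬛⬛⬜⬜⬜⬛
⬛⬛⬛🔴⬜⬜⬛
⬛⬛⬛⬜⬜⬜⬜
⬛⬛⬛⬜⬜⬜⬛
⬛⬛❓❓❓❓❓

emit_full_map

⬛⬛⬛⬛⬛⬛
⬛⬛⬛⬛⬛⬛
⬛⬜⬜⬜⬛⬛
⬛🔴⬜⬜⬛⬛
⬛⬜⬜⬜⬜⬜
⬛⬜⬜⬜⬛⬛

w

⬛⬛❓❓❓❓❓
⬛⬛⬛⬛⬛⬛⬛
⬛⬛⬛⬛⬛⬛⬛
⬛⬛⬛🔴⬜⬜⬛
⬛⬛⬛⬜⬜⬜⬛
⬛⬛⬛⬜⬜⬜⬜
⬛⬛⬛⬜⬜⬜⬛

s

⬛⬛⬛⬛⬛⬛⬛
⬛⬛⬛⬛⬛⬛⬛
⬛⬛⬛⬜⬜⬜⬛
⬛⬛⬛🔴⬜⬜⬛
⬛⬛⬛⬜⬜⬜⬜
⬛⬛⬛⬜⬜⬜⬛
⬛⬛❓❓❓❓❓

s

⬛⬛⬛⬛⬛⬛⬛
⬛⬛⬛⬜⬜⬜⬛
⬛⬛⬛⬜⬜⬜⬛
⬛⬛⬛🔴⬜⬜⬜
⬛⬛⬛⬜⬜⬜⬛
⬛⬛⬛⬛⬛⬛❓
⬛⬛❓❓❓❓❓

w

⬛⬛⬛⬛⬛⬛⬛
⬛⬛⬛⬛⬛⬛⬛
⬛⬛⬛⬜⬜⬜⬛
⬛⬛⬛🔴⬜⬜⬛
⬛⬛⬛⬜⬜⬜⬜
⬛⬛⬛⬜⬜⬜⬛
⬛⬛⬛⬛⬛⬛❓

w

⬛⬛❓❓❓❓❓
⬛⬛⬛⬛⬛⬛⬛
⬛⬛⬛⬛⬛⬛⬛
⬛⬛⬛🔴⬜⬜⬛
⬛⬛⬛⬜⬜⬜⬛
⬛⬛⬛⬜⬜⬜⬜
⬛⬛⬛⬜⬜⬜⬛

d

⬛❓❓❓❓❓❓
⬛⬛⬛⬛⬛⬛⬛
⬛⬛⬛⬛⬛⬛⬛
⬛⬛⬜🔴⬜⬛⬛
⬛⬛⬜⬜⬜⬛⬛
⬛⬛⬜⬜⬜⬜⬜
⬛⬛⬜⬜⬜⬛⬛

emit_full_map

⬛⬛⬛⬛⬛⬛
⬛⬛⬛⬛⬛⬛
⬛⬜🔴⬜⬛⬛
⬛⬜⬜⬜⬛⬛
⬛⬜⬜⬜⬜⬜
⬛⬜⬜⬜⬛⬛
⬛⬛⬛⬛❓❓


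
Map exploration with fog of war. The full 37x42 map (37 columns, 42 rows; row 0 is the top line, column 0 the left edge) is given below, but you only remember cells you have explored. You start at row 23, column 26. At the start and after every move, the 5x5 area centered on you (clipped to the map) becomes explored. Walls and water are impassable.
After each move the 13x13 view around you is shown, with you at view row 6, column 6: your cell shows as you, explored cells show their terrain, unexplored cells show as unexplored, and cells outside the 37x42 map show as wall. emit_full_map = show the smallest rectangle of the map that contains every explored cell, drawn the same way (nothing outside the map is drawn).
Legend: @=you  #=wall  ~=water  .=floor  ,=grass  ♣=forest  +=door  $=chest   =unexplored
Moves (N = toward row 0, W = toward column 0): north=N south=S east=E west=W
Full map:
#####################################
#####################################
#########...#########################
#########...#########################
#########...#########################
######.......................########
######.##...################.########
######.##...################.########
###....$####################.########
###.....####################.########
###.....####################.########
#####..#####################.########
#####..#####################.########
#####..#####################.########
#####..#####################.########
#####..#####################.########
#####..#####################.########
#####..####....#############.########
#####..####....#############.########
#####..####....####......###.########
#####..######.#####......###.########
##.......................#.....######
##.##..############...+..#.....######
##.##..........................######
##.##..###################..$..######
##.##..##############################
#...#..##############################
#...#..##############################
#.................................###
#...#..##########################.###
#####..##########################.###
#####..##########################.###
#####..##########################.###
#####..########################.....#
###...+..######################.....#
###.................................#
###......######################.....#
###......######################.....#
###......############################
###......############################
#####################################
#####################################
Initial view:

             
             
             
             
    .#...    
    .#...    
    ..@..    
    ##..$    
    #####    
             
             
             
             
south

             
             
             
    .#...    
    .#...    
    .....    
    ##@.$    
    #####    
    #####    
             
             
             
             

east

             
             
             
   .#...     
   .#....    
   ......    
   ##.@$.    
   ######    
   ######    
             
             
             
             

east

             
             
             
  .#...      
  .#.....    
  .......    
  ##..@..    
  #######    
  #######    
             
             
             
             

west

             
             
             
   .#...     
   .#.....   
   .......   
   ##.@$..   
   #######   
   #######   
             
             
             
             

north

             
             
             
             
   .#....    
   .#.....   
   ...@...   
   ##..$..   
   #######   
   #######   
             
             
             

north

             
             
             
             
    ###.#    
   .#....    
   .#.@...   
   .......   
   ##..$..   
   #######   
   #######   
             
             

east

             
             
             
             
   ###.##    
  .#.....    
  .#..@..    
  .......    
  ##..$..    
  #######    
  #######    
             
             

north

             
             
             
             
    ##.##    
   ###.##    
  .#..@..    
  .#.....    
  .......    
  ##..$..    
  #######    
  #######    
             

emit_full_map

  ##.##
 ###.##
.#..@..
.#.....
.......
##..$..
#######
#######

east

             
             
             
             
   ##.###    
  ###.###    
 .#...@.#    
 .#.....#    
 .......#    
 ##..$..     
 #######     
 #######     
             

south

             
             
             
   ##.###    
  ###.###    
 .#.....#    
 .#...@.#    
 .......#    
 ##..$..#    
 #######     
 #######     
             
             

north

             
             
             
             
   ##.###    
  ###.###    
 .#...@.#    
 .#.....#    
 .......#    
 ##..$..#    
 #######     
 #######     
             

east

             
             
             
             
  ##.####    
 ###.####    
.#....@##    
.#.....##    
.......##    
##..$..#     
#######      
#######      
             

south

             
             
             
  ##.####    
 ###.####    
.#.....##    
.#....@##    
.......##    
##..$..##    
#######      
#######      
             
             

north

             
             
             
             
  ##.####    
 ###.####    
.#....@##    
.#.....##    
.......##    
##..$..##    
#######      
#######      
             

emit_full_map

  ##.####
 ###.####
.#....@##
.#.....##
.......##
##..$..##
#######  
#######  

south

             
             
             
  ##.####    
 ###.####    
.#.....##    
.#....@##    
.......##    
##..$..##    
#######      
#######      
             
             

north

             
             
             
             
  ##.####    
 ###.####    
.#....@##    
.#.....##    
.......##    
##..$..##    
#######      
#######      
             

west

             
             
             
             
   ##.####   
  ###.####   
 .#...@.##   
 .#.....##   
 .......##   
 ##..$..##   
 #######     
 #######     
             
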